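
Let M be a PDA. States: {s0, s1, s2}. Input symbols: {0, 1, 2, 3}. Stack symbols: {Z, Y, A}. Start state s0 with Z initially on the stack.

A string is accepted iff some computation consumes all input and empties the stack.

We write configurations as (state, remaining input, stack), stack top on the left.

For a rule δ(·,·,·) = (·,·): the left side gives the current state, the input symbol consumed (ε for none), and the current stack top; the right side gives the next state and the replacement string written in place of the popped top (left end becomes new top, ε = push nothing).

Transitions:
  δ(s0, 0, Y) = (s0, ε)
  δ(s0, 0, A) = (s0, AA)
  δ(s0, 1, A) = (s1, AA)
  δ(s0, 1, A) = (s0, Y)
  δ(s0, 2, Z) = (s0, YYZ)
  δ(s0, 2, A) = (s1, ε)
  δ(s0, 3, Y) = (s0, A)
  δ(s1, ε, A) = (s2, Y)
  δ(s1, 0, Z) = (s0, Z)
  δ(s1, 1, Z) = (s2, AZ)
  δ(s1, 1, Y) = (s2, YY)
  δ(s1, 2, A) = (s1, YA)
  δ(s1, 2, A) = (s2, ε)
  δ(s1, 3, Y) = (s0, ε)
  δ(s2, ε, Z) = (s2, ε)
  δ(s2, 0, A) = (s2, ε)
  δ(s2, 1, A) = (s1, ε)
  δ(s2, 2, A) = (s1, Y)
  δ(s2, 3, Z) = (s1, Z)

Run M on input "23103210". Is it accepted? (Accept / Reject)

Accept

One accepting computation: (s0, 23103210, Z) ⊢ (s0, 3103210, YYZ) ⊢ (s0, 103210, AYZ) ⊢ (s0, 03210, YYZ) ⊢ (s0, 3210, YZ) ⊢ (s0, 210, AZ) ⊢ (s1, 10, Z) ⊢ (s2, 0, AZ) ⊢ (s2, ε, Z) ⊢ (s2, ε, ε)
All input consumed and the stack is empty.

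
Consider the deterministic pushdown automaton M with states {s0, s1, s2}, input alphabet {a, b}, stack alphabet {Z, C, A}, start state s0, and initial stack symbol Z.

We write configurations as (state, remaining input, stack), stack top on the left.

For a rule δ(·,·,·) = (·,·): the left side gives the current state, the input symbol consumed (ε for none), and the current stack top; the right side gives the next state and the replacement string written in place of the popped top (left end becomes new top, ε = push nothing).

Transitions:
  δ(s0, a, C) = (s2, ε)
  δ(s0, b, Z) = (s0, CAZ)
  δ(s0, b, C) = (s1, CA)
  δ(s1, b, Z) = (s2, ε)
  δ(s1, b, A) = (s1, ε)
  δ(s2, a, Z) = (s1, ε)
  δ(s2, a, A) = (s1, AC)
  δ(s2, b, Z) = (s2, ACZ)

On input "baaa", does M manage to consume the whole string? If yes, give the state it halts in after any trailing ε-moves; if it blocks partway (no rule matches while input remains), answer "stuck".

stuck

(s0, baaa, Z) ⊢ (s0, aaa, CAZ) ⊢ (s2, aa, AZ) ⊢ (s1, a, ACZ)
No transition for (s1, a, top A); M blocks with input a remaining.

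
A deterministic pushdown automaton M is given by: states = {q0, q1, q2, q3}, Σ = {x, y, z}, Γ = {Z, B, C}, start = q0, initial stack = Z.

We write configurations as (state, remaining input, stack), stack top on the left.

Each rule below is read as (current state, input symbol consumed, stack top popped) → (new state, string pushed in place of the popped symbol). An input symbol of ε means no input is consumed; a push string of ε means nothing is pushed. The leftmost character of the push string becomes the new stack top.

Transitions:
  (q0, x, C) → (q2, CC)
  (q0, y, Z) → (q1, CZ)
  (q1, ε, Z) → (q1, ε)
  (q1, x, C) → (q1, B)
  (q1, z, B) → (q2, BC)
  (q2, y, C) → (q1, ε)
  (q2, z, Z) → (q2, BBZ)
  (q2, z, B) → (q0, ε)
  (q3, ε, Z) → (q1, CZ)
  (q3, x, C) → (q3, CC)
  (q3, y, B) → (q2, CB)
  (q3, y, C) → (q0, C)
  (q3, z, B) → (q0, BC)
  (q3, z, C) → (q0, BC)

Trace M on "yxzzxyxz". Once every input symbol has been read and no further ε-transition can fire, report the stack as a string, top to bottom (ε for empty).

(q0, yxzzxyxz, Z)
  read y, top Z: go to q1, push CZ → (q1, xzzxyxz, CZ)
  read x, top C: go to q1, push B → (q1, zzxyxz, BZ)
  read z, top B: go to q2, push BC → (q2, zxyxz, BCZ)
  read z, top B: go to q0, push ε → (q0, xyxz, CZ)
  read x, top C: go to q2, push CC → (q2, yxz, CCZ)
  read y, top C: go to q1, push ε → (q1, xz, CZ)
  read x, top C: go to q1, push B → (q1, z, BZ)
  read z, top B: go to q2, push BC → (q2, ε, BCZ)
All input consumed in state q2 with stack BCZ.

BCZ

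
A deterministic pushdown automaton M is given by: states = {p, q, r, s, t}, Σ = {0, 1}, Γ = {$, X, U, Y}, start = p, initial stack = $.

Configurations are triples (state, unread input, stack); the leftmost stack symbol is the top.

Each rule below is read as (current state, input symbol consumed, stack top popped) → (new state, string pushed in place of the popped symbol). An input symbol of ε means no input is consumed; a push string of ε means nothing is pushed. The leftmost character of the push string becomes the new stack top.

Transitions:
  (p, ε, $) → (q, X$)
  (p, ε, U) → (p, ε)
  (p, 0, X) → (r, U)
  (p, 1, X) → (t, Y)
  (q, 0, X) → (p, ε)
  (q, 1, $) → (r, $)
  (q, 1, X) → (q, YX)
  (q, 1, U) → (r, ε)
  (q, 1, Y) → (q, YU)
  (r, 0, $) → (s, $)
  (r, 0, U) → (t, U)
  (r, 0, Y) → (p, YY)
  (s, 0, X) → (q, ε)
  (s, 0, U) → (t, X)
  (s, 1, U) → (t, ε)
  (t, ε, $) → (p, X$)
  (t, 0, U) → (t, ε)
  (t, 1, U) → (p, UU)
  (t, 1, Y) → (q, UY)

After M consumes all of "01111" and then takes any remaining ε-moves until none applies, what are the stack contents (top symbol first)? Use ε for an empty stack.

(p, 01111, $)
  ε-move, top $: go to q, push X$ → (q, 01111, X$)
  read 0, top X: go to p, push ε → (p, 1111, $)
  ε-move, top $: go to q, push X$ → (q, 1111, X$)
  read 1, top X: go to q, push YX → (q, 111, YX$)
  read 1, top Y: go to q, push YU → (q, 11, YUX$)
  read 1, top Y: go to q, push YU → (q, 1, YUUX$)
  read 1, top Y: go to q, push YU → (q, ε, YUUUX$)
All input consumed in state q with stack YUUUX$.

YUUUX$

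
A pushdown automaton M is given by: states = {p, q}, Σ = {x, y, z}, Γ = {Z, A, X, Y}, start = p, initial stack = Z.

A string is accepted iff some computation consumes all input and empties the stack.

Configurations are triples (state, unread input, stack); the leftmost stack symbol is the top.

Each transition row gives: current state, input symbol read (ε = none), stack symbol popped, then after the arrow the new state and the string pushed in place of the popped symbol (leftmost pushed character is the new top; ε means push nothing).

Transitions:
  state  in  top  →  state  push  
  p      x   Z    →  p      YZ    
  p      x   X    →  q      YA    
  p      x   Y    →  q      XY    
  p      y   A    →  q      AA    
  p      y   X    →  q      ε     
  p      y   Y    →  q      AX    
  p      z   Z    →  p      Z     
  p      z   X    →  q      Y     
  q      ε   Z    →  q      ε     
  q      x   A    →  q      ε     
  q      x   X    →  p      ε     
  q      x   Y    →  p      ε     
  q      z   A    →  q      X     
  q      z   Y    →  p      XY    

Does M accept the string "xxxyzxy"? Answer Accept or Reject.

Accept

One accepting computation: (p, xxxyzxy, Z) ⊢ (p, xxyzxy, YZ) ⊢ (q, xyzxy, XYZ) ⊢ (p, yzxy, YZ) ⊢ (q, zxy, AXZ) ⊢ (q, xy, XXZ) ⊢ (p, y, XZ) ⊢ (q, ε, Z) ⊢ (q, ε, ε)
All input consumed and the stack is empty.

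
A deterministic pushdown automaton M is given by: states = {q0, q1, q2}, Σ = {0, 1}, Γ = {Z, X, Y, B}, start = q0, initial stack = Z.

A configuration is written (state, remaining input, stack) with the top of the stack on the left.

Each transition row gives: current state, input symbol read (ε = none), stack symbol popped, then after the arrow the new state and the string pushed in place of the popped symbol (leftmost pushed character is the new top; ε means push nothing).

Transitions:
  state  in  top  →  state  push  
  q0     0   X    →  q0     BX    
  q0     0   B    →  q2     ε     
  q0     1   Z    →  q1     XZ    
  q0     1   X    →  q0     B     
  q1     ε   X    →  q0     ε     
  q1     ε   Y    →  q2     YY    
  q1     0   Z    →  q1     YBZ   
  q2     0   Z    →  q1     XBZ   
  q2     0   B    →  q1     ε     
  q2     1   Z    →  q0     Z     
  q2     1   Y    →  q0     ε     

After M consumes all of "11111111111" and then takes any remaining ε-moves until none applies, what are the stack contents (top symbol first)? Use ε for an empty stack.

(q0, 11111111111, Z) ⊢ (q1, 1111111111, XZ) ⊢ (q0, 1111111111, Z) ⊢ (q1, 111111111, XZ) ⊢ (q0, 111111111, Z) ⊢ (q1, 11111111, XZ) ⊢ (q0, 11111111, Z) ⊢ (q1, 1111111, XZ) ⊢ (q0, 1111111, Z) ⊢ (q1, 111111, XZ) ⊢ (q0, 111111, Z) ⊢ (q1, 11111, XZ) ⊢ (q0, 11111, Z) ⊢ (q1, 1111, XZ) ⊢ (q0, 1111, Z) ⊢ (q1, 111, XZ) ⊢ (q0, 111, Z) ⊢ (q1, 11, XZ) ⊢ (q0, 11, Z) ⊢ (q1, 1, XZ) ⊢ (q0, 1, Z) ⊢ (q1, ε, XZ) ⊢ (q0, ε, Z)
All input consumed in state q0 with stack Z.

Z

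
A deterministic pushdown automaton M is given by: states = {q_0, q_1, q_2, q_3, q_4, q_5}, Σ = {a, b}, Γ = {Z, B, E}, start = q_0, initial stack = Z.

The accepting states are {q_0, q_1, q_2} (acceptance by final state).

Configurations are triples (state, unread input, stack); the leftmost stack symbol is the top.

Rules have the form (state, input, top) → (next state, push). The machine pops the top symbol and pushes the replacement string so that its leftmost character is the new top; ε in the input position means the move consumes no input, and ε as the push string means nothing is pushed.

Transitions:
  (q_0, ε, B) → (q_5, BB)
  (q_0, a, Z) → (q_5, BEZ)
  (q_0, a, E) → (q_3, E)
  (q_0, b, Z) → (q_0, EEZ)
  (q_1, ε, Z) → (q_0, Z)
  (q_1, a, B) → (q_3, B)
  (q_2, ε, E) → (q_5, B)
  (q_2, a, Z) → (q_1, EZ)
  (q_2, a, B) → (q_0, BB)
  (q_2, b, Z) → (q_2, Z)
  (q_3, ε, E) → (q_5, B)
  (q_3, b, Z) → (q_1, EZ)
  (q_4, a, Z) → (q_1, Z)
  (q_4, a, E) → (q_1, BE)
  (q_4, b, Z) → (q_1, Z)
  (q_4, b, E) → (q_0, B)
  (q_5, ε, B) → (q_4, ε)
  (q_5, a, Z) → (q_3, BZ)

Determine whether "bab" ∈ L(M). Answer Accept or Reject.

Accept

(q_0, bab, Z) ⊢ (q_0, ab, EEZ) ⊢ (q_3, b, EEZ) ⊢ (q_5, b, BEZ) ⊢ (q_4, b, EZ) ⊢ (q_0, ε, BZ)
All input consumed; state q_0 ∈ F.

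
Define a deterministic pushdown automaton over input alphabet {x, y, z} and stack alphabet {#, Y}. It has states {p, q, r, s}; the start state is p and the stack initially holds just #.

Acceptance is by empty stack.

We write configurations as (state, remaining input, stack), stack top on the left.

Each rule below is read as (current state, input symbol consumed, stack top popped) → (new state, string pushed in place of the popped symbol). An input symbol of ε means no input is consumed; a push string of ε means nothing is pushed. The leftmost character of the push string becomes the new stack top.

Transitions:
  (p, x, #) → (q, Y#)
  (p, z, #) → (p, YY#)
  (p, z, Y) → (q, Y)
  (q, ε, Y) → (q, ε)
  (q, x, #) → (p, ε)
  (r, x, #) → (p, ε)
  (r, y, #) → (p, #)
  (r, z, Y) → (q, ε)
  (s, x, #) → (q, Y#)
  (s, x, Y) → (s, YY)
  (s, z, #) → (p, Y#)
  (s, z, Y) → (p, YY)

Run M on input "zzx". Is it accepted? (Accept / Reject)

Accept

(p, zzx, #)
  read z, top #: go to p, push YY# → (p, zx, YY#)
  read z, top Y: go to q, push Y → (q, x, YY#)
  ε-move, top Y: go to q, push ε → (q, x, Y#)
  ε-move, top Y: go to q, push ε → (q, x, #)
  read x, top #: go to p, push ε → (p, ε, ε)
All input consumed and the stack is empty.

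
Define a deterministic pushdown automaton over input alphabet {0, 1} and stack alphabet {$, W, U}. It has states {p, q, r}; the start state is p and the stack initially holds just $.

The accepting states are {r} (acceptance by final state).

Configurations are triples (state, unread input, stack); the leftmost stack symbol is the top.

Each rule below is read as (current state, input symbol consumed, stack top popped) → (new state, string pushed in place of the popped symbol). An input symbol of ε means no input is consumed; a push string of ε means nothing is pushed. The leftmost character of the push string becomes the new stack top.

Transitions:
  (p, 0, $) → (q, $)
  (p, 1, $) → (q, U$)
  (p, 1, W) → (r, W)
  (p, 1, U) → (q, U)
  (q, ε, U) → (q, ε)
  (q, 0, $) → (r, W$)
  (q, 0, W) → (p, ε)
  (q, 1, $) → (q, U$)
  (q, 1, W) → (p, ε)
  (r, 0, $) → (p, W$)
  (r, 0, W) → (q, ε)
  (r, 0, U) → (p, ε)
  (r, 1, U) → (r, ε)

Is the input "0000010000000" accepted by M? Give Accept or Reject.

(p, 0000010000000, $) ⊢ (q, 000010000000, $) ⊢ (r, 00010000000, W$) ⊢ (q, 0010000000, $) ⊢ (r, 010000000, W$) ⊢ (q, 10000000, $) ⊢ (q, 0000000, U$) ⊢ (q, 0000000, $) ⊢ (r, 000000, W$) ⊢ (q, 00000, $) ⊢ (r, 0000, W$) ⊢ (q, 000, $) ⊢ (r, 00, W$) ⊢ (q, 0, $) ⊢ (r, ε, W$)
All input consumed; state r ∈ F.

Accept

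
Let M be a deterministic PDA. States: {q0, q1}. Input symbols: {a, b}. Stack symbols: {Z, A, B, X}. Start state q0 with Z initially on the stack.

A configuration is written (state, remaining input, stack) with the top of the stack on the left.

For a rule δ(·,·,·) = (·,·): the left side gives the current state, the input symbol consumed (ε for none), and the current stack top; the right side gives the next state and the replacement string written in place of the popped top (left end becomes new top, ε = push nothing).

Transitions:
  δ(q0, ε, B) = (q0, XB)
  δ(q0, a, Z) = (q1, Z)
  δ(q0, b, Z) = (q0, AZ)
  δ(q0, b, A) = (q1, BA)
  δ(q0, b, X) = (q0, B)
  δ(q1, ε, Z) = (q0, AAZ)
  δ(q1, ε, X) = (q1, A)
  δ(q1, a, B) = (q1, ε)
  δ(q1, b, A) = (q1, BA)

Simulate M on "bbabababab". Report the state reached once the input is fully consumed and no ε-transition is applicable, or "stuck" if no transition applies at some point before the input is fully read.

q1

(q0, bbabababab, Z)
  read b, top Z: go to q0, push AZ → (q0, babababab, AZ)
  read b, top A: go to q1, push BA → (q1, abababab, BAZ)
  read a, top B: go to q1, push ε → (q1, bababab, AZ)
  read b, top A: go to q1, push BA → (q1, ababab, BAZ)
  read a, top B: go to q1, push ε → (q1, babab, AZ)
  read b, top A: go to q1, push BA → (q1, abab, BAZ)
  read a, top B: go to q1, push ε → (q1, bab, AZ)
  read b, top A: go to q1, push BA → (q1, ab, BAZ)
  read a, top B: go to q1, push ε → (q1, b, AZ)
  read b, top A: go to q1, push BA → (q1, ε, BAZ)
All input consumed; M is in state q1.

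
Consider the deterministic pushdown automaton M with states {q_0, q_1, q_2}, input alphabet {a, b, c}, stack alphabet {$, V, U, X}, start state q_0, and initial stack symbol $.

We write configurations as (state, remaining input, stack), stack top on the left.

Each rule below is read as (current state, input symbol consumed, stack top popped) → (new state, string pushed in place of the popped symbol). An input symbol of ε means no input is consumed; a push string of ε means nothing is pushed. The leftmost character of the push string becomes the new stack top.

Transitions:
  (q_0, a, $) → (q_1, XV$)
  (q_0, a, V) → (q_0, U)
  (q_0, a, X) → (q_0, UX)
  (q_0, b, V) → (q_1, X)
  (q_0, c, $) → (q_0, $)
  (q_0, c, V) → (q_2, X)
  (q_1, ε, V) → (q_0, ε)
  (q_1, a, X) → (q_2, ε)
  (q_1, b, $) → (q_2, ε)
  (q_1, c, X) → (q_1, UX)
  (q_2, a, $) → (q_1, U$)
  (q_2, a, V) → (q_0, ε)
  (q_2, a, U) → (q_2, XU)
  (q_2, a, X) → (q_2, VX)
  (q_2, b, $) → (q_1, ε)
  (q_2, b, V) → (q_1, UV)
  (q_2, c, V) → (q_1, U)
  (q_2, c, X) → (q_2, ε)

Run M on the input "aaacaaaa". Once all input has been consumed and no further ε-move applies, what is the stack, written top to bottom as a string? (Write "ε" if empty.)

XV$

(q_0, aaacaaaa, $)
  read a, top $: go to q_1, push XV$ → (q_1, aacaaaa, XV$)
  read a, top X: go to q_2, push ε → (q_2, acaaaa, V$)
  read a, top V: go to q_0, push ε → (q_0, caaaa, $)
  read c, top $: go to q_0, push $ → (q_0, aaaa, $)
  read a, top $: go to q_1, push XV$ → (q_1, aaa, XV$)
  read a, top X: go to q_2, push ε → (q_2, aa, V$)
  read a, top V: go to q_0, push ε → (q_0, a, $)
  read a, top $: go to q_1, push XV$ → (q_1, ε, XV$)
All input consumed in state q_1 with stack XV$.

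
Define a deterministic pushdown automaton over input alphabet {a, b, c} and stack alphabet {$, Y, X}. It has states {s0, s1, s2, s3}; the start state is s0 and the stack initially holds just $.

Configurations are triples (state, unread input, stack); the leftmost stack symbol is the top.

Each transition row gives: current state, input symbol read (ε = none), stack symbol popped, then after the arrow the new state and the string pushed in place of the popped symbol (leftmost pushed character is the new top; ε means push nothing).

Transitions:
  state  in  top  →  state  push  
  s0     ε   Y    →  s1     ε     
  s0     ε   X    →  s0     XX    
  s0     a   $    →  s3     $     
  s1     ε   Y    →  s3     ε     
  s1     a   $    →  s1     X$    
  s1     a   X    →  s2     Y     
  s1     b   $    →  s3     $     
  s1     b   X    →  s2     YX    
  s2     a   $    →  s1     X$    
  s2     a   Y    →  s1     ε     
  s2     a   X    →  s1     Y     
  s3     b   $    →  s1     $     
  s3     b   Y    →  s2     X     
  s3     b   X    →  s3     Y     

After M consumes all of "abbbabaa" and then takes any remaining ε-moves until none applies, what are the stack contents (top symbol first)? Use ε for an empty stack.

Y$

(s0, abbbabaa, $) ⊢ (s3, bbbabaa, $) ⊢ (s1, bbabaa, $) ⊢ (s3, babaa, $) ⊢ (s1, abaa, $) ⊢ (s1, baa, X$) ⊢ (s2, aa, YX$) ⊢ (s1, a, X$) ⊢ (s2, ε, Y$)
All input consumed in state s2 with stack Y$.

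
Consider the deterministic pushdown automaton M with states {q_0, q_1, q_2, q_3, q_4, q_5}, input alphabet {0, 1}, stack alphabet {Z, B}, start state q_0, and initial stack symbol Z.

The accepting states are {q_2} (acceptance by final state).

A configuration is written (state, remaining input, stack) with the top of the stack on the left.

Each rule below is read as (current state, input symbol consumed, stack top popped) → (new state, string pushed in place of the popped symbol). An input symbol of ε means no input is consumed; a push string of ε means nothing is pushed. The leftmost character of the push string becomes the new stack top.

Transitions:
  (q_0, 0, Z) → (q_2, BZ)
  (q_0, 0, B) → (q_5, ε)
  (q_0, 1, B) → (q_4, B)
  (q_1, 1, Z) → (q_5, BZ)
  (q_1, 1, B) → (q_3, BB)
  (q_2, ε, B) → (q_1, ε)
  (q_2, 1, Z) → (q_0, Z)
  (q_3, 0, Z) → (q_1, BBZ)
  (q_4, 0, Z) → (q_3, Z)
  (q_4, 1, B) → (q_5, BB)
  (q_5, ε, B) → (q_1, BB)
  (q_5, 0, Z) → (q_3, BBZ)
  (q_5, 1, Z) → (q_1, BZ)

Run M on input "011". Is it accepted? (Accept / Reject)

Reject

(q_0, 011, Z) ⊢ (q_2, 11, BZ) ⊢ (q_1, 11, Z) ⊢ (q_5, 1, BZ) ⊢ (q_1, 1, BBZ) ⊢ (q_3, ε, BBBZ)
All input consumed; state q_3 ∉ F and no further ε-move applies.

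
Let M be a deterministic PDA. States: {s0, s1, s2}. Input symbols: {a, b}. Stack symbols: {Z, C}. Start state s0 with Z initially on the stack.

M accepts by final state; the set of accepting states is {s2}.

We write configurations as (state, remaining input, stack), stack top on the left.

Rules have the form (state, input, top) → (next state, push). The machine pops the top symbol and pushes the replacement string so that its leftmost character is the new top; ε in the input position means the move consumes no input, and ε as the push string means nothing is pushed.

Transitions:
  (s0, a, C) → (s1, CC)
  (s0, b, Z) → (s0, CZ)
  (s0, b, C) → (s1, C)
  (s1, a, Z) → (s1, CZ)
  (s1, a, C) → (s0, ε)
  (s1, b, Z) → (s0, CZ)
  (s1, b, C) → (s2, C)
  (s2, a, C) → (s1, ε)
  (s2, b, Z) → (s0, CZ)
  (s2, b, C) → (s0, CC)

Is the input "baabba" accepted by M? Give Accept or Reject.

(s0, baabba, Z) ⊢ (s0, aabba, CZ) ⊢ (s1, abba, CCZ) ⊢ (s0, bba, CZ) ⊢ (s1, ba, CZ) ⊢ (s2, a, CZ) ⊢ (s1, ε, Z)
All input consumed; state s1 ∉ F and no further ε-move applies.

Reject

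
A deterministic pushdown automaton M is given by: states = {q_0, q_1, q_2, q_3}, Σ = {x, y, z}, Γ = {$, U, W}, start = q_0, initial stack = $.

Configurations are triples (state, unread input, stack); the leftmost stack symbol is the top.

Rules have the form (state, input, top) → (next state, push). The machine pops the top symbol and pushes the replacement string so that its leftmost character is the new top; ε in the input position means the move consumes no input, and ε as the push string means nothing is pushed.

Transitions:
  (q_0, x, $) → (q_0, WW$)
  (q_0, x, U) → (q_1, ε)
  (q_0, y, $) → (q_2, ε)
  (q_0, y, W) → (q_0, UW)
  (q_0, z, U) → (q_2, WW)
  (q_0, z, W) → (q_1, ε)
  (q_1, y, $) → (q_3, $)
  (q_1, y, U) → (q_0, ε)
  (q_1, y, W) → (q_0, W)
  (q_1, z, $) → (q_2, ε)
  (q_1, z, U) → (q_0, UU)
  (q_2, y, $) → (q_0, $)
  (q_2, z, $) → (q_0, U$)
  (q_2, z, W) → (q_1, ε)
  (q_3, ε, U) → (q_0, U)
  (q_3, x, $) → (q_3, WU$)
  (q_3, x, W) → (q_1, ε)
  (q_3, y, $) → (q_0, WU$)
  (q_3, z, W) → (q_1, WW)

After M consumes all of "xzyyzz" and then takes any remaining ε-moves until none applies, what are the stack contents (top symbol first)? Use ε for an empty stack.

(q_0, xzyyzz, $)
  read x, top $: go to q_0, push WW$ → (q_0, zyyzz, WW$)
  read z, top W: go to q_1, push ε → (q_1, yyzz, W$)
  read y, top W: go to q_0, push W → (q_0, yzz, W$)
  read y, top W: go to q_0, push UW → (q_0, zz, UW$)
  read z, top U: go to q_2, push WW → (q_2, z, WWW$)
  read z, top W: go to q_1, push ε → (q_1, ε, WW$)
All input consumed in state q_1 with stack WW$.

WW$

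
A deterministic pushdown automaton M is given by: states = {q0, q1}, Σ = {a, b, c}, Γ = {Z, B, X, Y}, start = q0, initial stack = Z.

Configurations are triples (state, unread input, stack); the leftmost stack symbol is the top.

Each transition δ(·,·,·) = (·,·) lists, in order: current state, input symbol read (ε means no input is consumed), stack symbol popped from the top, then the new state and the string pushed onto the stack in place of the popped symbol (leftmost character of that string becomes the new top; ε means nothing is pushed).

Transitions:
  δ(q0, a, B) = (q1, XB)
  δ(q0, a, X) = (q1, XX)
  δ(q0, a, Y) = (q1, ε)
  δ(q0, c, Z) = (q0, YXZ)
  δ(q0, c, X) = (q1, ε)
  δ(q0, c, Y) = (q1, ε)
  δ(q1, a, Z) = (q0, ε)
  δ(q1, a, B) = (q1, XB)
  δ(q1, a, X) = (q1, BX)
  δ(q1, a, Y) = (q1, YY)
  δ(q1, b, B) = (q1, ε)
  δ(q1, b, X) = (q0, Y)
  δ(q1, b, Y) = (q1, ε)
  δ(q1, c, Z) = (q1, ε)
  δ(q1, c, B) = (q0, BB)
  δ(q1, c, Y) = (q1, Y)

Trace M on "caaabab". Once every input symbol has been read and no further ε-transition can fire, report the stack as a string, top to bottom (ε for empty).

XZ

(q0, caaabab, Z)
  read c, top Z: go to q0, push YXZ → (q0, aaabab, YXZ)
  read a, top Y: go to q1, push ε → (q1, aabab, XZ)
  read a, top X: go to q1, push BX → (q1, abab, BXZ)
  read a, top B: go to q1, push XB → (q1, bab, XBXZ)
  read b, top X: go to q0, push Y → (q0, ab, YBXZ)
  read a, top Y: go to q1, push ε → (q1, b, BXZ)
  read b, top B: go to q1, push ε → (q1, ε, XZ)
All input consumed in state q1 with stack XZ.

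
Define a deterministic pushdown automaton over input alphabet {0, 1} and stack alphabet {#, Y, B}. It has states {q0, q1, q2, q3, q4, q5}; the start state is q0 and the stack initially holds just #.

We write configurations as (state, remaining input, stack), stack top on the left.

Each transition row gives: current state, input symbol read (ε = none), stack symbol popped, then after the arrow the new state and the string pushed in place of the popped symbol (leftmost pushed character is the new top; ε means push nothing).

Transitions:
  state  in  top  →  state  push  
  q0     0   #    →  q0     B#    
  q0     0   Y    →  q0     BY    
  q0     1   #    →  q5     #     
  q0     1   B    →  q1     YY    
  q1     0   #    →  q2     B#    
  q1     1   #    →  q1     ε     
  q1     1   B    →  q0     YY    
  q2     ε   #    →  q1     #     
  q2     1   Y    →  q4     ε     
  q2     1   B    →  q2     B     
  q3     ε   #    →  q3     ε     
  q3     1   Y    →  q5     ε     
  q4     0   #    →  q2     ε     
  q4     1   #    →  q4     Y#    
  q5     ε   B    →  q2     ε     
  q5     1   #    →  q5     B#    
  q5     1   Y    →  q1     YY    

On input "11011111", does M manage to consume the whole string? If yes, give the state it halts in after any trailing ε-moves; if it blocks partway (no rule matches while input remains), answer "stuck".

(q0, 11011111, #)
  read 1, top #: go to q5, push # → (q5, 1011111, #)
  read 1, top #: go to q5, push B# → (q5, 011111, B#)
  ε-move, top B: go to q2, push ε → (q2, 011111, #)
  ε-move, top #: go to q1, push # → (q1, 011111, #)
  read 0, top #: go to q2, push B# → (q2, 11111, B#)
  read 1, top B: go to q2, push B → (q2, 1111, B#)
  read 1, top B: go to q2, push B → (q2, 111, B#)
  read 1, top B: go to q2, push B → (q2, 11, B#)
  read 1, top B: go to q2, push B → (q2, 1, B#)
  read 1, top B: go to q2, push B → (q2, ε, B#)
All input consumed; M is in state q2.

q2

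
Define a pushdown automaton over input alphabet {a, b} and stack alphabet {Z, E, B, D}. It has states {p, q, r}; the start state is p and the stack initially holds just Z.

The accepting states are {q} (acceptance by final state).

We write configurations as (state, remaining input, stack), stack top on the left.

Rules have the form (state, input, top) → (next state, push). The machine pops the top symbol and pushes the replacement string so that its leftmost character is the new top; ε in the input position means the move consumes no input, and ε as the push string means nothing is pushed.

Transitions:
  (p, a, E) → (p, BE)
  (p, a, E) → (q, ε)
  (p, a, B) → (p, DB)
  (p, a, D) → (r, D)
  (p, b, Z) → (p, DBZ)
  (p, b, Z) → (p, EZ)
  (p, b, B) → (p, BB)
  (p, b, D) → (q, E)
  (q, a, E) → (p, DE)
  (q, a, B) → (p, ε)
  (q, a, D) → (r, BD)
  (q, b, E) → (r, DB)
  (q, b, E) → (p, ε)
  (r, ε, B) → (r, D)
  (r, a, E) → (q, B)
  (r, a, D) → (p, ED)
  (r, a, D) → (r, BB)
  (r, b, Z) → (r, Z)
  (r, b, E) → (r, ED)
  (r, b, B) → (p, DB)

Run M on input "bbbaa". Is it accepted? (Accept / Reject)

One accepting computation: (p, bbbaa, Z) ⊢ (p, bbaa, DBZ) ⊢ (q, baa, EBZ) ⊢ (r, aa, DBBZ) ⊢ (p, a, EDBBZ) ⊢ (q, ε, DBBZ)
All input consumed and state q ∈ F.

Accept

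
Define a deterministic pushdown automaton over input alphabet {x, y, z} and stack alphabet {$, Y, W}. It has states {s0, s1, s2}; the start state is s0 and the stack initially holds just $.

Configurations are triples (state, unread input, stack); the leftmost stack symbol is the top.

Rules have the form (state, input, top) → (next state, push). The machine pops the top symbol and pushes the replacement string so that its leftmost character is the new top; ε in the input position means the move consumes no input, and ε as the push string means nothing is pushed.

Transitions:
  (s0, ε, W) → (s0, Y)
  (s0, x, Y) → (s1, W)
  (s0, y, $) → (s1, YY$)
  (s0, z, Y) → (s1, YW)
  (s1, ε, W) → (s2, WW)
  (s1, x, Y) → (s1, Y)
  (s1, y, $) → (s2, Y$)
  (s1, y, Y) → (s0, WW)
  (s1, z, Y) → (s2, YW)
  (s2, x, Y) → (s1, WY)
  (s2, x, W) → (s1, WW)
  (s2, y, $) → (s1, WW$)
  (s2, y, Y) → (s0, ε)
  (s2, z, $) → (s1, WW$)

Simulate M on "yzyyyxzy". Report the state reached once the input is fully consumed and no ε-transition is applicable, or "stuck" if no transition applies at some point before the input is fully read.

stuck

(s0, yzyyyxzy, $)
  read y, top $: go to s1, push YY$ → (s1, zyyyxzy, YY$)
  read z, top Y: go to s2, push YW → (s2, yyyxzy, YWY$)
  read y, top Y: go to s0, push ε → (s0, yyxzy, WY$)
  ε-move, top W: go to s0, push Y → (s0, yyxzy, YY$)
No transition for (s0, y, top Y); M blocks with input yyxzy remaining.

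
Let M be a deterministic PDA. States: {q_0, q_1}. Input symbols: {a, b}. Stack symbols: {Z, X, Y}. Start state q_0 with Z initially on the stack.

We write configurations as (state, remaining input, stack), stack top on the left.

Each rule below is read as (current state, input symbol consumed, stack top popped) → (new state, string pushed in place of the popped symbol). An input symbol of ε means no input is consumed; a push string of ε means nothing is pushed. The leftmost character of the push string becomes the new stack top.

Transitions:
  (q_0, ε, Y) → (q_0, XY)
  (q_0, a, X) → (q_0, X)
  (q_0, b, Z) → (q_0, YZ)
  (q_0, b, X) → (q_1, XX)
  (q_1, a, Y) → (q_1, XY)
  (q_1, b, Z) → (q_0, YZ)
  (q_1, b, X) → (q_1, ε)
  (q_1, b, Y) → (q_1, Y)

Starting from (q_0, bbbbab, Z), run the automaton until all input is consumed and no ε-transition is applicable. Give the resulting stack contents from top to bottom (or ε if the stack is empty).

YZ

(q_0, bbbbab, Z)
  read b, top Z: go to q_0, push YZ → (q_0, bbbab, YZ)
  ε-move, top Y: go to q_0, push XY → (q_0, bbbab, XYZ)
  read b, top X: go to q_1, push XX → (q_1, bbab, XXYZ)
  read b, top X: go to q_1, push ε → (q_1, bab, XYZ)
  read b, top X: go to q_1, push ε → (q_1, ab, YZ)
  read a, top Y: go to q_1, push XY → (q_1, b, XYZ)
  read b, top X: go to q_1, push ε → (q_1, ε, YZ)
All input consumed in state q_1 with stack YZ.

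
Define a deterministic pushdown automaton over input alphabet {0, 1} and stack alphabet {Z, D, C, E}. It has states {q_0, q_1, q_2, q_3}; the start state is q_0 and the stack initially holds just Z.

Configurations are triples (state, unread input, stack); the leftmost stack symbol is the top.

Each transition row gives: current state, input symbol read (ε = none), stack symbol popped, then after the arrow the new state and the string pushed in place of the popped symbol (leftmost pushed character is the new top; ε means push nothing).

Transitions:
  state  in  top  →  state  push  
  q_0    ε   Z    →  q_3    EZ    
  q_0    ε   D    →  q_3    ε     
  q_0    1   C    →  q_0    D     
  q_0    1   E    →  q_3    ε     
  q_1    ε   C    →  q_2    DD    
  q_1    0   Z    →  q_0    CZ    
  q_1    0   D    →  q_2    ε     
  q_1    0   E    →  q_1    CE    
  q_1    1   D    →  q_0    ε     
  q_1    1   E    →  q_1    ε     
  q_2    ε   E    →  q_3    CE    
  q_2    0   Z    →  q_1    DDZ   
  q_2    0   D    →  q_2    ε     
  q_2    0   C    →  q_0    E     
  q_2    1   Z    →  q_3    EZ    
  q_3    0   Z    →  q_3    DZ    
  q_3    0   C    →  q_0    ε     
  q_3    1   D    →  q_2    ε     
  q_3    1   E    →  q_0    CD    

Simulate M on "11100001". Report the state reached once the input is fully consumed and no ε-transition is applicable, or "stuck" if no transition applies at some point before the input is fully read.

(q_0, 11100001, Z) ⊢ (q_3, 11100001, EZ) ⊢ (q_0, 1100001, CDZ) ⊢ (q_0, 100001, DDZ) ⊢ (q_3, 100001, DZ) ⊢ (q_2, 00001, Z) ⊢ (q_1, 0001, DDZ) ⊢ (q_2, 001, DZ) ⊢ (q_2, 01, Z) ⊢ (q_1, 1, DDZ) ⊢ (q_0, ε, DZ) ⊢ (q_3, ε, Z)
All input consumed; M is in state q_3.

q_3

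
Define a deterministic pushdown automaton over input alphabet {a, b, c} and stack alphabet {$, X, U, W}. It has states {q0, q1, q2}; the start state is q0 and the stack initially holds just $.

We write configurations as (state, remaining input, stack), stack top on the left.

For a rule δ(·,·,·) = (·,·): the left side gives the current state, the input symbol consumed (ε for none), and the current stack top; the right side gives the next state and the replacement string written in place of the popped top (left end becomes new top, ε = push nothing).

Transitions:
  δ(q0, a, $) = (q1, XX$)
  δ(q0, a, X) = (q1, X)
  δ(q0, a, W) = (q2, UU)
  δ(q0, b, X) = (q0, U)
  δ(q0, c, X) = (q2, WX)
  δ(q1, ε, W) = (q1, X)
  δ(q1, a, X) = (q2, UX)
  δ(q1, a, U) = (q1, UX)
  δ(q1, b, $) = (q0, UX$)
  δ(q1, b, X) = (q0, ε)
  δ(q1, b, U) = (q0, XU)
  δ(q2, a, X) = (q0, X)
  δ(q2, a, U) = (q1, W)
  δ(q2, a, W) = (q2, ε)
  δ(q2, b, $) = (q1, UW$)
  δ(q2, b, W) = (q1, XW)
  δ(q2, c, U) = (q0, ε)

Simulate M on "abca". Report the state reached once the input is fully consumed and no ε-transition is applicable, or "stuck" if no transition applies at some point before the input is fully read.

q2

(q0, abca, $) ⊢ (q1, bca, XX$) ⊢ (q0, ca, X$) ⊢ (q2, a, WX$) ⊢ (q2, ε, X$)
All input consumed; M is in state q2.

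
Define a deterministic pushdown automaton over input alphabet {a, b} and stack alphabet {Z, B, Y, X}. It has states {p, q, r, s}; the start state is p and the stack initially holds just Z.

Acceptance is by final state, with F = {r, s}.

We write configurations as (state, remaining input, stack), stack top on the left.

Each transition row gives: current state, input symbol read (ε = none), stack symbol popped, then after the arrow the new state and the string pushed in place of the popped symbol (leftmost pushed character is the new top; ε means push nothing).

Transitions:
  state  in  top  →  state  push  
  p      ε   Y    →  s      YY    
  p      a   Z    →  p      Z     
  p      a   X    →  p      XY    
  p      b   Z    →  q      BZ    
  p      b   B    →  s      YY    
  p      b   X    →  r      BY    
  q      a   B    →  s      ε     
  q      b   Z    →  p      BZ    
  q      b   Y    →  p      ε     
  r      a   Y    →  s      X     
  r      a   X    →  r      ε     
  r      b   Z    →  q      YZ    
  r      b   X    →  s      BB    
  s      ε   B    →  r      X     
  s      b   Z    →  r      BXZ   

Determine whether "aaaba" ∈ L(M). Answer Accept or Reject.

Accept

(p, aaaba, Z)
  read a, top Z: go to p, push Z → (p, aaba, Z)
  read a, top Z: go to p, push Z → (p, aba, Z)
  read a, top Z: go to p, push Z → (p, ba, Z)
  read b, top Z: go to q, push BZ → (q, a, BZ)
  read a, top B: go to s, push ε → (s, ε, Z)
All input consumed; state s ∈ F.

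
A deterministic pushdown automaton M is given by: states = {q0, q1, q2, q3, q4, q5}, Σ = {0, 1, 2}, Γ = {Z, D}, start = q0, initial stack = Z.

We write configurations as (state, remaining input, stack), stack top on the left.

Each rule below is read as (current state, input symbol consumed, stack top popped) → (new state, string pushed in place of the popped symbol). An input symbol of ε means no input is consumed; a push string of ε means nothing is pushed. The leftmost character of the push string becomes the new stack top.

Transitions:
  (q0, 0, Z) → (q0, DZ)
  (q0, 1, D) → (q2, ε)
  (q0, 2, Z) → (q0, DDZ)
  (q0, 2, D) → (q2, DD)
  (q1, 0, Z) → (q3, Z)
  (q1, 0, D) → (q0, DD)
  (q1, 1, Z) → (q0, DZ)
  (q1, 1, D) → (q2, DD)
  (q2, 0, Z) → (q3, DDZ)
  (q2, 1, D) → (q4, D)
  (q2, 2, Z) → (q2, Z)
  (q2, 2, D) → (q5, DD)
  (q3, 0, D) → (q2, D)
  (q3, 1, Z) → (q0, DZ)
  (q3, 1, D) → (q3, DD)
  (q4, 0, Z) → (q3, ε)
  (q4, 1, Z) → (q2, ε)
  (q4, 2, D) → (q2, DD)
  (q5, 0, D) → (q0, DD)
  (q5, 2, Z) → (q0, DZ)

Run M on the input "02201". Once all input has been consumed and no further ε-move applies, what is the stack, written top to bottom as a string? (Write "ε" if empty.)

(q0, 02201, Z)
  read 0, top Z: go to q0, push DZ → (q0, 2201, DZ)
  read 2, top D: go to q2, push DD → (q2, 201, DDZ)
  read 2, top D: go to q5, push DD → (q5, 01, DDDZ)
  read 0, top D: go to q0, push DD → (q0, 1, DDDDZ)
  read 1, top D: go to q2, push ε → (q2, ε, DDDZ)
All input consumed in state q2 with stack DDDZ.

DDDZ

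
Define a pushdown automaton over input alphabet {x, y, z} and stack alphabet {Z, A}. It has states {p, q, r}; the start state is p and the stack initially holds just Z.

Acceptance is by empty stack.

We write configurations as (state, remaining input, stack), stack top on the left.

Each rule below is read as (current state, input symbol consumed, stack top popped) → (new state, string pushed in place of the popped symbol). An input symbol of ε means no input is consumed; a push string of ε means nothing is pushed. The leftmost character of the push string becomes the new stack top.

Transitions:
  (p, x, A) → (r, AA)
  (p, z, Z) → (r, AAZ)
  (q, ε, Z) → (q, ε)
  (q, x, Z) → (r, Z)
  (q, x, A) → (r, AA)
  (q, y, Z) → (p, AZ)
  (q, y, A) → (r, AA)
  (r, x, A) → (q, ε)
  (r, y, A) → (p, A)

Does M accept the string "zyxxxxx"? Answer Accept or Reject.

Reject

No computation consumes all input and empties the stack.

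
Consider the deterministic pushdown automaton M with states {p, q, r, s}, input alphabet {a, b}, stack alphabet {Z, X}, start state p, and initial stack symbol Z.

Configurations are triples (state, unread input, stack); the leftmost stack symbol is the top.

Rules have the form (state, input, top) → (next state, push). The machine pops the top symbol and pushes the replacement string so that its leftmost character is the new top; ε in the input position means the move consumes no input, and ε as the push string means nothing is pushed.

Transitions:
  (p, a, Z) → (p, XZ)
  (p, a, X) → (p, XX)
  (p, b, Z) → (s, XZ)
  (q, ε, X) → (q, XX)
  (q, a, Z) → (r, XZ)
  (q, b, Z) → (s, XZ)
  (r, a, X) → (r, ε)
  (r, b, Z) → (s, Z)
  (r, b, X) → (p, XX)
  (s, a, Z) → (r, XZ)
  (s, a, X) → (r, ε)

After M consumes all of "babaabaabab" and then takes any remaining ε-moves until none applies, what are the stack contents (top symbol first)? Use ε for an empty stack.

XXZ

(p, babaabaabab, Z) ⊢ (s, abaabaabab, XZ) ⊢ (r, baabaabab, Z) ⊢ (s, aabaabab, Z) ⊢ (r, abaabab, XZ) ⊢ (r, baabab, Z) ⊢ (s, aabab, Z) ⊢ (r, abab, XZ) ⊢ (r, bab, Z) ⊢ (s, ab, Z) ⊢ (r, b, XZ) ⊢ (p, ε, XXZ)
All input consumed in state p with stack XXZ.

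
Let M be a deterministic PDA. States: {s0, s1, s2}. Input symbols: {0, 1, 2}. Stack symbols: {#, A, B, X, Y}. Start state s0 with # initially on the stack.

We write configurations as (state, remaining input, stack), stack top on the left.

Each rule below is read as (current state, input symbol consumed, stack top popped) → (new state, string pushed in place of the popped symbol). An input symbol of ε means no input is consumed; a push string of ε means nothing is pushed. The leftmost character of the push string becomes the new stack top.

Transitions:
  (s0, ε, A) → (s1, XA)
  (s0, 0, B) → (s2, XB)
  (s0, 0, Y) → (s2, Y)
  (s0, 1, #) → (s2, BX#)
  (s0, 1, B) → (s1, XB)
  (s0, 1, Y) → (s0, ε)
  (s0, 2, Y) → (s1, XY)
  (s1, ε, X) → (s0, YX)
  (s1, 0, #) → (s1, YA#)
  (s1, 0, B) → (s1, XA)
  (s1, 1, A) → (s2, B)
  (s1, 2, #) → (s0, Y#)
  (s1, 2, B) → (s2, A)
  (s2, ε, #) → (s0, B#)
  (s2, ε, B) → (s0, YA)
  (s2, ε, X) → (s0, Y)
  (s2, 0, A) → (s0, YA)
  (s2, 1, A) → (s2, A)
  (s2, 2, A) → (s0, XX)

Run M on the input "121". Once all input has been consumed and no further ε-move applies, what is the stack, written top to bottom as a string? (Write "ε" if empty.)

(s0, 121, #)
  read 1, top #: go to s2, push BX# → (s2, 21, BX#)
  ε-move, top B: go to s0, push YA → (s0, 21, YAX#)
  read 2, top Y: go to s1, push XY → (s1, 1, XYAX#)
  ε-move, top X: go to s0, push YX → (s0, 1, YXYAX#)
  read 1, top Y: go to s0, push ε → (s0, ε, XYAX#)
All input consumed in state s0 with stack XYAX#.

XYAX#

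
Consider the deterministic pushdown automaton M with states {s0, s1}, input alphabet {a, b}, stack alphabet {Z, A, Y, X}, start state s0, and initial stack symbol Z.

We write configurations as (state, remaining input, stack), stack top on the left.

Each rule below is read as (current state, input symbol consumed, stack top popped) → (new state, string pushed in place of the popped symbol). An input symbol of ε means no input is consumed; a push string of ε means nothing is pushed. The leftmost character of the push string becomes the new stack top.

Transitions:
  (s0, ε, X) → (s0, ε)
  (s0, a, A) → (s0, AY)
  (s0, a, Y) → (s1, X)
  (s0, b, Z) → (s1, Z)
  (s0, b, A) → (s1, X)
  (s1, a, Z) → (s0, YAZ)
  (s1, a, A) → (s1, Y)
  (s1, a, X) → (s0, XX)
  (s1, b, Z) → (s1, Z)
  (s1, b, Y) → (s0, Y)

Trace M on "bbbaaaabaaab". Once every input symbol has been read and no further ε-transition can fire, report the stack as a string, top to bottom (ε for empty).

Z

(s0, bbbaaaabaaab, Z) ⊢ (s1, bbaaaabaaab, Z) ⊢ (s1, baaaabaaab, Z) ⊢ (s1, aaaabaaab, Z) ⊢ (s0, aaabaaab, YAZ) ⊢ (s1, aabaaab, XAZ) ⊢ (s0, abaaab, XXAZ) ⊢ (s0, abaaab, XAZ) ⊢ (s0, abaaab, AZ) ⊢ (s0, baaab, AYZ) ⊢ (s1, aaab, XYZ) ⊢ (s0, aab, XXYZ) ⊢ (s0, aab, XYZ) ⊢ (s0, aab, YZ) ⊢ (s1, ab, XZ) ⊢ (s0, b, XXZ) ⊢ (s0, b, XZ) ⊢ (s0, b, Z) ⊢ (s1, ε, Z)
All input consumed in state s1 with stack Z.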